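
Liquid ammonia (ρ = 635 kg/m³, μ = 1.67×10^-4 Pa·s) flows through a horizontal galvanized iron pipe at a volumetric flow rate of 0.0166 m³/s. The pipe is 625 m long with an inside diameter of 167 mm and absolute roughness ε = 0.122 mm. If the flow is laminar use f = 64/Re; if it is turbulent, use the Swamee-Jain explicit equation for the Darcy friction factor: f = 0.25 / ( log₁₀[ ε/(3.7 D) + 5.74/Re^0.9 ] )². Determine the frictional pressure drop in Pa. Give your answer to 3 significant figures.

ΔP ≈ 13000 Pa

Cross-sectional area A = πD²/4 = π(0.167)²/4 = 0.0219 m²; mean velocity V = Q/A = 0.0166/0.0219 = 0.7579 m/s.
Reynolds number Re = ρVD/μ = 635 · 0.7579 · 0.167 / 0.000167 = 4.812e+05.
Re > 4000 → turbulent. Relative roughness ε/D = 0.000122/0.167 = 0.000731. Swamee-Jain: f = 0.25/(log₁₀[0.000731/3.7 + 5.74/4.812e+05^0.9])² = 0.25/(log₁₀[0.000197 + 4.41e-05])² = 0.25/(-3.617)² = 0.01911.
Darcy-Weisbach: ΔP = f(L/D)(ρV²/2) = 0.01911·(625/0.167)·(635·0.7579²/2) = 0.01911·3743·182.4 = 1.304e+04 Pa.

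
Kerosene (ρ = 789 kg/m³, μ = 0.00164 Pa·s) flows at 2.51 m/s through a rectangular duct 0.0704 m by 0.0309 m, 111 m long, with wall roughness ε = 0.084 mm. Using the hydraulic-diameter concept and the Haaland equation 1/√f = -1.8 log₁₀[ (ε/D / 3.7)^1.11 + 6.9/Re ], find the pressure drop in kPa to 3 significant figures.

ΔP ≈ 168 kPa

Hydraulic diameter D_h = 4A/P = 4·(0.0704·0.0309)/(2·(0.0704+0.0309)) = 0.008701/0.2026 = 0.04295 m.
Re = ρVD_h/μ = 789·2.51·0.04295/0.00164 = 5.186e+04.
ε/D_h = 8.4e-05/0.04295 = 0.00196; Haaland gives 1/√f = -1.8 log₁₀[0.00023+0.000133] = 6.191, so f = 0.02609.
ΔP = f(L/D_h)(ρV²/2) = 0.02609·111/0.04295·2485 = 1.676e+05 Pa.
ΔP = 168 kPa.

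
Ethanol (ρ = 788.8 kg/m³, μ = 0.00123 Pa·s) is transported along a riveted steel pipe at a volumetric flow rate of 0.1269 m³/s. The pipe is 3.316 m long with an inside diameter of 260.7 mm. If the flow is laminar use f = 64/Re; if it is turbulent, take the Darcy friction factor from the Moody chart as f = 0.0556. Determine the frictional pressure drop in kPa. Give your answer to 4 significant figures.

Cross-sectional area A = πD²/4 = π(0.2607)²/4 = 0.05338 m²; mean velocity V = Q/A = 0.1269/0.05338 = 2.377 m/s.
Reynolds number Re = ρVD/μ = 788.8 · 2.377 · 0.2607 / 0.00123 = 3.975e+05.
Re > 4000 → turbulent; use the Moody-chart value f = 0.0556.
Darcy-Weisbach: ΔP = f(L/D)(ρV²/2) = 0.0556·(3.316/0.2607)·(788.8·2.377²/2) = 0.0556·12.72·2229 = 1576 Pa.
ΔP = 1576 Pa = 1.576 kPa.

ΔP ≈ 1.576 kPa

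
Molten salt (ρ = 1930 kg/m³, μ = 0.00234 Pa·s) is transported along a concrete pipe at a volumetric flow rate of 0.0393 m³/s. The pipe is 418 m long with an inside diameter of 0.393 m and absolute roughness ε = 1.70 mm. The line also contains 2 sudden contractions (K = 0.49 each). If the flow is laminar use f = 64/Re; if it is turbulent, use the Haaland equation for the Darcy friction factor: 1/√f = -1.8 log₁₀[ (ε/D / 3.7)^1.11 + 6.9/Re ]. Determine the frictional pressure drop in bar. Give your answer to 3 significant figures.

ΔP ≈ 0.0333 bar

Cross-sectional area A = πD²/4 = π(0.393)²/4 = 0.1213 m²; mean velocity V = Q/A = 0.0393/0.1213 = 0.324 m/s.
Reynolds number Re = ρVD/μ = 1930 · 0.324 · 0.393 / 0.00234 = 1.05e+05.
Re > 4000 → turbulent. Relative roughness ε/D = 0.0017/0.393 = 0.00433. Haaland: 1/√f = -1.8 log₁₀[(0.00433/3.7)^1.11 + 6.9/1.05e+05] = -1.8 log₁₀[0.000556 + 6.57e-05] = 5.771, so f = 0.03002.
Total minor-loss coefficient ΣK = 2·0.49 = 0.98.
ΔP = [f·L/D + ΣK]·(ρV²/2) = [0.03002·418/0.393 + 0.98]·(1930·0.324²/2) = [31.93 + 0.98]·101.3 = 3334 Pa.
ΔP = 3334 Pa = 0.0333 bar.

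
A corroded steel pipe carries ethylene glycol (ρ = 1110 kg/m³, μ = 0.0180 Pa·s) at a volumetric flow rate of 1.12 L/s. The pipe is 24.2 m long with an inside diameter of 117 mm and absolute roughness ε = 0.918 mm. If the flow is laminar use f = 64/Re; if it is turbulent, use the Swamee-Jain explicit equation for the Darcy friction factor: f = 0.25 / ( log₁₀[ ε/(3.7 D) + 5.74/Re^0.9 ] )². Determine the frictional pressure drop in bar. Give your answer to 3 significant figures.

ΔP ≈ 0.00106 bar

Q = 1.12 L/s = 1.12/1000 = 0.00112 m³/s.
Cross-sectional area A = πD²/4 = π(0.117)²/4 = 0.01075 m²; mean velocity V = Q/A = 0.00112/0.01075 = 0.1042 m/s.
Reynolds number Re = ρVD/μ = 1110 · 0.1042 · 0.117 / 0.018 = 751.6.
Re < 2300 → laminar flow, so f = 64/Re = 64/751.6 = 0.08515 (the turbulent correlation is not needed).
Darcy-Weisbach: ΔP = f(L/D)(ρV²/2) = 0.08515·(24.2/0.117)·(1110·0.1042²/2) = 0.08515·206.8·6.023 = 106.1 Pa.
ΔP = 106.1 Pa = 0.00106 bar.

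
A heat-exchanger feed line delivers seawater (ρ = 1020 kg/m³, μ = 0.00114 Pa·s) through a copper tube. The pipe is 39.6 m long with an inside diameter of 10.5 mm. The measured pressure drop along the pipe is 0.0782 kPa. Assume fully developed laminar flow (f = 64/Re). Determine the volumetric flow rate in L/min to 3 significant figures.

For laminar flow, f = 64/Re with Re = ρVD/μ, so Darcy-Weisbach reduces to ΔP = 32μLV/D². Solving for V: V = ΔP·D²/(32μL) = 78.2·(0.0105)²/(32·0.00114·39.6) = 0.005968 m/s.
Check: Re = ρVD/μ = 1020·0.005968·0.0105/0.00114 = 56.07 < 2300, so the laminar assumption holds.
Q = V·A = 0.005968·(π/4·0.0105²) = 5.168e-07 m³/s = 0.0310 L/min.

Q ≈ 0.0310 L/min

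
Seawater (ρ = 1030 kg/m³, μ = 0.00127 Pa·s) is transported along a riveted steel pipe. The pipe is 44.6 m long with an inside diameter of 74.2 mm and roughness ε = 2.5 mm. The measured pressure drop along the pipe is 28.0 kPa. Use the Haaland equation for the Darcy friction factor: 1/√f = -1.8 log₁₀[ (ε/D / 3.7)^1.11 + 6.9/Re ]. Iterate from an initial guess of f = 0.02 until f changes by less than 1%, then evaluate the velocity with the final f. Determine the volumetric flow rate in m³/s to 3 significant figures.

Rearranging Darcy-Weisbach: V = √(2·ΔP·D/(f·L·ρ)). With ε/D = 0.0025/0.0742 = 0.0337, iterate starting from f = 0.02:
  f = 0.02 → V = √(2·2.8e+04·0.0742/(0.02·44.6·1030)) = 2.127 m/s; Re = ρVD/μ = 1.28e+05; f → 0.06038
  f = 0.06038 → V = 1.224 m/s; Re = 7.365e+04; f → 0.06055
Converged (Δf/f < 1%). With the final f = 0.06055: V = √(2·2.8e+04·0.0742/(0.06055·44.6·1030)) = 1.222 m/s.
Q = V·A = 1.222·(π/4·0.0742²) = 0.005285 m³/s = 0.00529 m³/s.

Q ≈ 0.00529 m³/s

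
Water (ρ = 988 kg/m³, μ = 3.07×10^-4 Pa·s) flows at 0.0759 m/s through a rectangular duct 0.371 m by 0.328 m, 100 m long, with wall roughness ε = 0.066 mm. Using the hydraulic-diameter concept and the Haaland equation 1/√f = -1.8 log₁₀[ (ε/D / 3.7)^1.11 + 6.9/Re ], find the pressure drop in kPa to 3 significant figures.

Hydraulic diameter D_h = 4A/P = 4·(0.371·0.328)/(2·(0.371+0.328)) = 0.4868/1.398 = 0.3482 m.
Re = ρVD_h/μ = 988·0.0759·0.3482/0.000307 = 8.505e+04.
ε/D_h = 6.6e-05/0.3482 = 0.00019; Haaland gives 1/√f = -1.8 log₁₀[1.73e-05+8.11e-05] = 7.213, so f = 0.01922.
ΔP = f(L/D_h)(ρV²/2) = 0.01922·100/0.3482·2.846 = 15.71 Pa.
ΔP = 0.0157 kPa.

ΔP ≈ 0.0157 kPa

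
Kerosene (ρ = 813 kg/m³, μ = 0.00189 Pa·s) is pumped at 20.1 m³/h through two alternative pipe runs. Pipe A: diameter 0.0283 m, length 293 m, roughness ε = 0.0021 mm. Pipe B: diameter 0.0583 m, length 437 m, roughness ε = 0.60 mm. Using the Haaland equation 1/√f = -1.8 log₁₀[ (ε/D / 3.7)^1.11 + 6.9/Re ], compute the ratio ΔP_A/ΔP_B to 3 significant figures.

Pipe A: V = Q/A = 0.005583/0.000629 = 8.876 m/s; Re = 1.081e+05; ε/D = 7.42e-05; Haaland → f = 0.01788; ΔP_A = f(L/D)(ρV²/2) = 5.928e+06 Pa.
Pipe B: V = Q/A = 0.005583/0.002669 = 2.092 m/s; Re = 5.245e+04; ε/D = 0.0103; Haaland → f = 0.03939; ΔP_B = f(L/D)(ρV²/2) = 5.25e+05 Pa.
ΔP_A/ΔP_B = 5.928e+06/5.25e+05 = 11.3.

ΔP_A/ΔP_B ≈ 11.3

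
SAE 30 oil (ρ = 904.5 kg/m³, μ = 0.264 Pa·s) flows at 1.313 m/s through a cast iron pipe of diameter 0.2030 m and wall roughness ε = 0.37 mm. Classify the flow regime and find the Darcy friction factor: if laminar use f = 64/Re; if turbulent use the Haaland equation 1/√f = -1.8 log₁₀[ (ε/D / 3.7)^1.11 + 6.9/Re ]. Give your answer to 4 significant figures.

f ≈ 0.07008

Re = ρVD/μ = 904.5·1.313·0.203/0.264 = 913.2.
Re < 2300 → laminar, so f = 64/Re = 0.07008 (roughness is irrelevant in laminar flow).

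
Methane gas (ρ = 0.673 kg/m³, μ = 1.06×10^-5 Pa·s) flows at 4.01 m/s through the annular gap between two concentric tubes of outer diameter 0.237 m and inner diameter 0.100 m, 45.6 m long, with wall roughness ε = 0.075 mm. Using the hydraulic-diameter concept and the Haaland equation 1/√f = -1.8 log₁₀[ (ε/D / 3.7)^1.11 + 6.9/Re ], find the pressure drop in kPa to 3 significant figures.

Hydraulic diameter D_h = 4A/P = D_o - D_i = 0.237 - 0.1 = 0.137 m.
Re = ρVD_h/μ = 0.673·4.01·0.137/1.06e-05 = 3.488e+04.
ε/D_h = 7.5e-05/0.137 = 0.000547; Haaland gives 1/√f = -1.8 log₁₀[5.61e-05+0.000198] = 6.472, so f = 0.02388.
ΔP = f(L/D_h)(ρV²/2) = 0.02388·45.6/0.137·5.411 = 43 Pa.
ΔP = 0.0430 kPa.

ΔP ≈ 0.0430 kPa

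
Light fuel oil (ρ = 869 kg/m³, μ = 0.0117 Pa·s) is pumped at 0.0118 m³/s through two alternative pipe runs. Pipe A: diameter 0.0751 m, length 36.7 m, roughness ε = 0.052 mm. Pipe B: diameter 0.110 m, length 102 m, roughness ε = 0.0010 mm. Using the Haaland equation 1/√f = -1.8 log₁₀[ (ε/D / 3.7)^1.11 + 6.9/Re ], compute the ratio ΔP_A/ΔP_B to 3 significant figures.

Pipe A: V = Q/A = 0.0118/0.00443 = 2.664 m/s; Re = 1.486e+04; ε/D = 0.000692; Haaland → f = 0.02887; ΔP_A = f(L/D)(ρV²/2) = 4.349e+04 Pa.
Pipe B: V = Q/A = 0.0118/0.009503 = 1.242 m/s; Re = 1.014e+04; ε/D = 9.09e-06; Haaland → f = 0.03077; ΔP_B = f(L/D)(ρV²/2) = 1.911e+04 Pa.
ΔP_A/ΔP_B = 4.349e+04/1.911e+04 = 2.28.

ΔP_A/ΔP_B ≈ 2.28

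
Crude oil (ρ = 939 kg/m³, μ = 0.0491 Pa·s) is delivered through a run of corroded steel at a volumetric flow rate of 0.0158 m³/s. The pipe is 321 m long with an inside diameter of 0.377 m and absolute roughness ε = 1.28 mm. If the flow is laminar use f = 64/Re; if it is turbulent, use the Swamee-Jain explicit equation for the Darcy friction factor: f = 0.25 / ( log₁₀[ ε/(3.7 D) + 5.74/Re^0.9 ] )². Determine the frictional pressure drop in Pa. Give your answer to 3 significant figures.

Cross-sectional area A = πD²/4 = π(0.377)²/4 = 0.1116 m²; mean velocity V = Q/A = 0.0158/0.1116 = 0.1415 m/s.
Reynolds number Re = ρVD/μ = 939 · 0.1415 · 0.377 / 0.0491 = 1020.
Re < 2300 → laminar flow, so f = 64/Re = 64/1020 = 0.06271 (the turbulent correlation is not needed).
Darcy-Weisbach: ΔP = f(L/D)(ρV²/2) = 0.06271·(321/0.377)·(939·0.1415²/2) = 0.06271·851.5·9.406 = 502.3 Pa.

ΔP ≈ 502 Pa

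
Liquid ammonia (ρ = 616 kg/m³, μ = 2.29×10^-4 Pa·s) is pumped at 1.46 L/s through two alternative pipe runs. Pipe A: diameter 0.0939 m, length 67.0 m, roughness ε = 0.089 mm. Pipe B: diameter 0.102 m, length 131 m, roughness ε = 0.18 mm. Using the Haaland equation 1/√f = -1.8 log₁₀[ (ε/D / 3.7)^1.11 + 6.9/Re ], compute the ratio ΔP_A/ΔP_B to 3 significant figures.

ΔP_A/ΔP_B ≈ 0.702

Pipe A: V = Q/A = 0.00146/0.006925 = 0.2108 m/s; Re = 5.325e+04; ε/D = 0.000948; Haaland → f = 0.02338; ΔP_A = f(L/D)(ρV²/2) = 228.4 Pa.
Pipe B: V = Q/A = 0.00146/0.008171 = 0.1787 m/s; Re = 4.902e+04; ε/D = 0.00176; Haaland → f = 0.02577; ΔP_B = f(L/D)(ρV²/2) = 325.5 Pa.
ΔP_A/ΔP_B = 228.4/325.5 = 0.702.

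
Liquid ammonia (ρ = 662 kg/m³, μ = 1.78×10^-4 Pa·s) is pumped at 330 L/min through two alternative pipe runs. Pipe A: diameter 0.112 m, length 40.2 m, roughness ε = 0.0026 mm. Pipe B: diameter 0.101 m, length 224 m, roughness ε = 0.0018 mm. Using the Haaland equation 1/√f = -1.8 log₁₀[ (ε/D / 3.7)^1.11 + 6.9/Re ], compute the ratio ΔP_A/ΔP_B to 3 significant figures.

ΔP_A/ΔP_B ≈ 0.109

Pipe A: V = Q/A = 0.0055/0.009852 = 0.5583 m/s; Re = 2.325e+05; ε/D = 2.32e-05; Haaland → f = 0.01522; ΔP_A = f(L/D)(ρV²/2) = 563.4 Pa.
Pipe B: V = Q/A = 0.0055/0.008012 = 0.6865 m/s; Re = 2.579e+05; ε/D = 1.78e-05; Haaland → f = 0.01489; ΔP_B = f(L/D)(ρV²/2) = 5152 Pa.
ΔP_A/ΔP_B = 563.4/5152 = 0.109.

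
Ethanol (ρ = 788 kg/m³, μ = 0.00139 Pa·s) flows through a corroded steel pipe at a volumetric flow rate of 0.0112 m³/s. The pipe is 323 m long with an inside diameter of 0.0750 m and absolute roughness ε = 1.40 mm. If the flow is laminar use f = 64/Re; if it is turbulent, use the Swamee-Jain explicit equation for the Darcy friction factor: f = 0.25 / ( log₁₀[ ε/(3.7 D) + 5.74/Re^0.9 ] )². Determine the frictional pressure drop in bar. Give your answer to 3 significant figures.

ΔP ≈ 5.23 bar

Cross-sectional area A = πD²/4 = π(0.075)²/4 = 0.004418 m²; mean velocity V = Q/A = 0.0112/0.004418 = 2.535 m/s.
Reynolds number Re = ρVD/μ = 788 · 2.535 · 0.075 / 0.00139 = 1.078e+05.
Re > 4000 → turbulent. Relative roughness ε/D = 0.0014/0.075 = 0.0187. Swamee-Jain: f = 0.25/(log₁₀[0.0187/3.7 + 5.74/1.078e+05^0.9])² = 0.25/(log₁₀[0.00505 + 0.00017])² = 0.25/(-2.283)² = 0.04798.
Darcy-Weisbach: ΔP = f(L/D)(ρV²/2) = 0.04798·(323/0.075)·(788·2.535²/2) = 0.04798·4307·2532 = 5.232e+05 Pa.
ΔP = 5.232e+05 Pa = 5.23 bar.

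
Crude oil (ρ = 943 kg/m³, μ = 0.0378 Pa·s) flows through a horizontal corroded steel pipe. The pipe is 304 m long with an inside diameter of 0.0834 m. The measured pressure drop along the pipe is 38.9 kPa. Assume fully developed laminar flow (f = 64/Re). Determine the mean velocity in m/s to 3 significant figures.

For laminar flow, f = 64/Re with Re = ρVD/μ, so Darcy-Weisbach reduces to ΔP = 32μLV/D². Solving for V: V = ΔP·D²/(32μL) = 3.89e+04·(0.0834)²/(32·0.0378·304) = 0.7358 m/s.
Check: Re = ρVD/μ = 943·0.7358·0.0834/0.0378 = 1531 < 2300, so the laminar assumption holds.

V ≈ 0.736 m/s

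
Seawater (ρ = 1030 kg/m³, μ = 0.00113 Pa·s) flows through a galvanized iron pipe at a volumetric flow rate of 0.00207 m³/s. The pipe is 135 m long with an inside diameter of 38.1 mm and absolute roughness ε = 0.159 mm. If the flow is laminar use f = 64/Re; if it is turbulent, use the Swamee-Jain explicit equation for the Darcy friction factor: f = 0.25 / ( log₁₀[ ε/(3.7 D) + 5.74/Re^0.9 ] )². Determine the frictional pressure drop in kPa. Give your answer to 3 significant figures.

ΔP ≈ 185 kPa

Cross-sectional area A = πD²/4 = π(0.0381)²/4 = 0.00114 m²; mean velocity V = Q/A = 0.00207/0.00114 = 1.816 m/s.
Reynolds number Re = ρVD/μ = 1030 · 1.816 · 0.0381 / 0.00113 = 6.305e+04.
Re > 4000 → turbulent. Relative roughness ε/D = 0.000159/0.0381 = 0.00417. Swamee-Jain: f = 0.25/(log₁₀[0.00417/3.7 + 5.74/6.305e+04^0.9])² = 0.25/(log₁₀[0.00113 + 0.000275])² = 0.25/(-2.853)² = 0.03071.
Darcy-Weisbach: ΔP = f(L/D)(ρV²/2) = 0.03071·(135/0.0381)·(1030·1.816²/2) = 0.03071·3543·1698 = 1.848e+05 Pa.
ΔP = 1.848e+05 Pa = 185 kPa.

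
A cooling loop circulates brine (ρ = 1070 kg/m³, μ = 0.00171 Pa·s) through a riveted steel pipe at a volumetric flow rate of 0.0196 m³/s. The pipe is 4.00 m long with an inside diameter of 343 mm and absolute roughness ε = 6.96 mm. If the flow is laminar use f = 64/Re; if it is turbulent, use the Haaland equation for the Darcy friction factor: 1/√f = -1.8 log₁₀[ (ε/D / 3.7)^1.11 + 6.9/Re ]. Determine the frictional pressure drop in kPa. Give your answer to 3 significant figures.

ΔP ≈ 0.0140 kPa

Cross-sectional area A = πD²/4 = π(0.343)²/4 = 0.0924 m²; mean velocity V = Q/A = 0.0196/0.0924 = 0.2121 m/s.
Reynolds number Re = ρVD/μ = 1070 · 0.2121 · 0.343 / 0.00171 = 4.553e+04.
Re > 4000 → turbulent. Relative roughness ε/D = 0.00696/0.343 = 0.0203. Haaland: 1/√f = -1.8 log₁₀[(0.0203/3.7)^1.11 + 6.9/4.553e+04] = -1.8 log₁₀[0.00309 + 0.000152] = 4.48, so f = 0.04983.
Darcy-Weisbach: ΔP = f(L/D)(ρV²/2) = 0.04983·(4/0.343)·(1070·0.2121²/2) = 0.04983·11.66·24.07 = 13.99 Pa.
ΔP = 13.99 Pa = 0.0140 kPa.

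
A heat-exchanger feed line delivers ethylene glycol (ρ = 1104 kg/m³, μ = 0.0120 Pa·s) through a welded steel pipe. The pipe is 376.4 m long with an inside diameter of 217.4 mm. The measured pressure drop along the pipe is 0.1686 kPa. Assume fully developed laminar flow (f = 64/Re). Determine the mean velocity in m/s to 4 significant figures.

V ≈ 0.05513 m/s

For laminar flow, f = 64/Re with Re = ρVD/μ, so Darcy-Weisbach reduces to ΔP = 32μLV/D². Solving for V: V = ΔP·D²/(32μL) = 168.6·(0.2174)²/(32·0.012·376.4) = 0.05513 m/s.
Check: Re = ρVD/μ = 1104·0.05513·0.2174/0.012 = 1103 < 2300, so the laminar assumption holds.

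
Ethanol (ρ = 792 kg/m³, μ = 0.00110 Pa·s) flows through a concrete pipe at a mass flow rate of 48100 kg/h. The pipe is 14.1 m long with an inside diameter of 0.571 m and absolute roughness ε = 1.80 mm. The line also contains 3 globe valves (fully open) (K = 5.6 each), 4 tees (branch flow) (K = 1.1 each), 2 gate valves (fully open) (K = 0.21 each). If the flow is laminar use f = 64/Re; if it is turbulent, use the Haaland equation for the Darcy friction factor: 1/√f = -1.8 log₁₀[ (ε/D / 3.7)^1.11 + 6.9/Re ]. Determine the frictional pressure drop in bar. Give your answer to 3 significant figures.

ṁ = 48100 kg/h = 48100/3600 = 13.36 kg/s.
A = πD²/4 = π(0.571)²/4 = 0.2561 m²; mean velocity V = ṁ/(ρA) = 13.36/(792 · 0.2561) = 0.06588 m/s.
Reynolds number Re = ρVD/μ = 792 · 0.06588 · 0.571 / 0.0011 = 2.708e+04.
Re > 4000 → turbulent. Relative roughness ε/D = 0.0018/0.571 = 0.00315. Haaland: 1/√f = -1.8 log₁₀[(0.00315/3.7)^1.11 + 6.9/2.708e+04] = -1.8 log₁₀[0.000392 + 0.000255] = 5.741, so f = 0.03034.
Total minor-loss coefficient ΣK = 3·5.6 + 4·1.1 + 2·0.21 = 21.6.
ΔP = [f·L/D + ΣK]·(ρV²/2) = [0.03034·14.1/0.571 + 21.6]·(792·0.06588²/2) = [0.7492 + 21.6]·1.719 = 38.45 Pa.
ΔP = 38.45 Pa = 3.84×10^-4 bar.

ΔP ≈ 3.84×10^-4 bar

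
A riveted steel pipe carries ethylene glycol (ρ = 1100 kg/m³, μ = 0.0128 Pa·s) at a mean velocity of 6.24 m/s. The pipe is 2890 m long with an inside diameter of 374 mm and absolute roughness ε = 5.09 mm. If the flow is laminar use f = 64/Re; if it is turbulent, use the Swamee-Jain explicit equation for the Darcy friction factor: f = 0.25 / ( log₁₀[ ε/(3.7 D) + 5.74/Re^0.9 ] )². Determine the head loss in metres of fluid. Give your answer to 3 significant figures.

h_f ≈ 653 m

Reynolds number Re = ρVD/μ = 1100 · 6.24 · 0.374 / 0.0128 = 2.006e+05.
Re > 4000 → turbulent. Relative roughness ε/D = 0.00509/0.374 = 0.0136. Swamee-Jain: f = 0.25/(log₁₀[0.0136/3.7 + 5.74/2.006e+05^0.9])² = 0.25/(log₁₀[0.00368 + 9.7e-05])² = 0.25/(-2.423)² = 0.04258.
Darcy-Weisbach: ΔP = f(L/D)(ρV²/2) = 0.04258·(2890/0.374)·(1100·6.24²/2) = 0.04258·7727·2.142e+04 = 7.047e+06 Pa.
Head loss h_f = ΔP/(ρg) = 7.047e+06/(1100·9.81) = 653 m.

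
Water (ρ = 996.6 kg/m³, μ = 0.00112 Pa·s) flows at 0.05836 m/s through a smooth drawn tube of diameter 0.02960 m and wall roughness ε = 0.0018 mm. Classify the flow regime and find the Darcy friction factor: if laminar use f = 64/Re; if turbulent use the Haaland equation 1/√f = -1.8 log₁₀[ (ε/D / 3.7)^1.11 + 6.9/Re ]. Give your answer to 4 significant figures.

f ≈ 0.04164

Re = ρVD/μ = 996.6·0.05836·0.0296/0.00112 = 1537.
Re < 2300 → laminar, so f = 64/Re = 0.04164 (roughness is irrelevant in laminar flow).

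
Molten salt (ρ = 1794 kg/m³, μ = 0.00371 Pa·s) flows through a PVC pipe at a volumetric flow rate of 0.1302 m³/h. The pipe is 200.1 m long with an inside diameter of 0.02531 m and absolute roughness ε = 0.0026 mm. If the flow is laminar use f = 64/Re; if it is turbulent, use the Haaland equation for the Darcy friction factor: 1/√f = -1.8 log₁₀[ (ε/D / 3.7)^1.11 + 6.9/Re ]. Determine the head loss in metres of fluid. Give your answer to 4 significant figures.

h_f ≈ 0.1515 m

Q = 0.1302 m³/h = 0.1302/3600 = 3.617e-05 m³/s.
Cross-sectional area A = πD²/4 = π(0.02531)²/4 = 0.0005031 m²; mean velocity V = Q/A = 3.617e-05/0.0005031 = 0.07188 m/s.
Reynolds number Re = ρVD/μ = 1794 · 0.07188 · 0.02531 / 0.00371 = 879.8.
Re < 2300 → laminar flow, so f = 64/Re = 64/879.8 = 0.07275 (the turbulent correlation is not needed).
Darcy-Weisbach: ΔP = f(L/D)(ρV²/2) = 0.07275·(200.1/0.02531)·(1794·0.07188²/2) = 0.07275·7906·4.635 = 2666 Pa.
Head loss h_f = ΔP/(ρg) = 2666/(1794·9.81) = 0.1515 m.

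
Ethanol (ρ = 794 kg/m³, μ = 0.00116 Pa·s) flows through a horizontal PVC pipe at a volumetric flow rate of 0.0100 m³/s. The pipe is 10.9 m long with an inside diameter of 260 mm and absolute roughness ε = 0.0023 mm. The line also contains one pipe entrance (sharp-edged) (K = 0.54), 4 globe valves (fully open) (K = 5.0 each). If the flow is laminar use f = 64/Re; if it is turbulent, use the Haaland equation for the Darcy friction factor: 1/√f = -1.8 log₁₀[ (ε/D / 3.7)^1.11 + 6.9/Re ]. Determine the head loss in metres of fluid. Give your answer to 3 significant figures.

h_f ≈ 0.0389 m

Cross-sectional area A = πD²/4 = π(0.26)²/4 = 0.05309 m²; mean velocity V = Q/A = 0.01/0.05309 = 0.1883 m/s.
Reynolds number Re = ρVD/μ = 794 · 0.1883 · 0.26 / 0.00116 = 3.352e+04.
Re > 4000 → turbulent. Relative roughness ε/D = 2.3e-06/0.26 = 8.85e-06. Haaland: 1/√f = -1.8 log₁₀[(8.85e-06/3.7)^1.11 + 6.9/3.352e+04] = -1.8 log₁₀[5.76e-07 + 0.000206] = 6.633, so f = 0.02273.
Total minor-loss coefficient ΣK = 1·0.54 + 4·5 = 20.5.
ΔP = [f·L/D + ΣK]·(ρV²/2) = [0.02273·10.9/0.26 + 20.5]·(794·0.1883²/2) = [0.9527 + 20.5]·14.08 = 302.7 Pa.
Head loss h_f = ΔP/(ρg) = 302.7/(794·9.81) = 0.0389 m.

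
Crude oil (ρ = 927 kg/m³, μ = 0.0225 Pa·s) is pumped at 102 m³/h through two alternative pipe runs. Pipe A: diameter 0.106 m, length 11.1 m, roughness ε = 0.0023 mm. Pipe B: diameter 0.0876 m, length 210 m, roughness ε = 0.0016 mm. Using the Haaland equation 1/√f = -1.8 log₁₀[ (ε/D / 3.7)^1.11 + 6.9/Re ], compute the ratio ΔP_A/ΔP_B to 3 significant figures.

Pipe A: V = Q/A = 0.02833/0.008825 = 3.211 m/s; Re = 1.402e+04; ε/D = 2.17e-05; Haaland → f = 0.02823; ΔP_A = f(L/D)(ρV²/2) = 1.412e+04 Pa.
Pipe B: V = Q/A = 0.02833/0.006027 = 4.701 m/s; Re = 1.697e+04; ε/D = 1.83e-05; Haaland → f = 0.02687; ΔP_B = f(L/D)(ρV²/2) = 6.597e+05 Pa.
ΔP_A/ΔP_B = 1.412e+04/6.597e+05 = 0.0214.

ΔP_A/ΔP_B ≈ 0.0214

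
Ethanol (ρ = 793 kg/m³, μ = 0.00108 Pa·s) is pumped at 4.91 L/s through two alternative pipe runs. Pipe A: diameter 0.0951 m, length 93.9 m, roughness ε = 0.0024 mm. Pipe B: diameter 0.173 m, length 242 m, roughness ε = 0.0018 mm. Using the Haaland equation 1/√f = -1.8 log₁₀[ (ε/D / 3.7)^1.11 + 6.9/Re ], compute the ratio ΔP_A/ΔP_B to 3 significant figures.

Pipe A: V = Q/A = 0.00491/0.007103 = 0.6912 m/s; Re = 4.827e+04; ε/D = 2.52e-05; Haaland → f = 0.02094; ΔP_A = f(L/D)(ρV²/2) = 3917 Pa.
Pipe B: V = Q/A = 0.00491/0.02351 = 0.2089 m/s; Re = 2.653e+04; ε/D = 1.04e-05; Haaland → f = 0.02403; ΔP_B = f(L/D)(ρV²/2) = 581.5 Pa.
ΔP_A/ΔP_B = 3917/581.5 = 6.74.

ΔP_A/ΔP_B ≈ 6.74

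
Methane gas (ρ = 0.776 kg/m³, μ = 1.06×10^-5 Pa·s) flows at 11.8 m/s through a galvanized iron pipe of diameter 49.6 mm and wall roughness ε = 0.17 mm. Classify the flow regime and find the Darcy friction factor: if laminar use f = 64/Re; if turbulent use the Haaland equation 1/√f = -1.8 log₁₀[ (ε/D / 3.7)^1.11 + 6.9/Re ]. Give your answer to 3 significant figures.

Re = ρVD/μ = 0.776·11.8·0.0496/1.06e-05 = 4.285e+04.
Re > 4000 → turbulent. ε/D = 0.00017/0.0496 = 0.00343; Haaland: 1/√f = -1.8 log₁₀[0.00043 + 0.000161] = 5.812, so f = 0.02961.

f ≈ 0.0296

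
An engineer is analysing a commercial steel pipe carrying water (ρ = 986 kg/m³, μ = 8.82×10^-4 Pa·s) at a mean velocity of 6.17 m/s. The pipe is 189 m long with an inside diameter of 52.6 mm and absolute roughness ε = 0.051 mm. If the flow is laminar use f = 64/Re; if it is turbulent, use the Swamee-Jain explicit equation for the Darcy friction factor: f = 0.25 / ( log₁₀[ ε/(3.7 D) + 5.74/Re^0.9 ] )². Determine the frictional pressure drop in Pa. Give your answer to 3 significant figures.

ΔP ≈ 1.38×10^6 Pa

Reynolds number Re = ρVD/μ = 986 · 6.17 · 0.0526 / 0.000882 = 3.628e+05.
Re > 4000 → turbulent. Relative roughness ε/D = 5.1e-05/0.0526 = 0.00097. Swamee-Jain: f = 0.25/(log₁₀[0.00097/3.7 + 5.74/3.628e+05^0.9])² = 0.25/(log₁₀[0.000262 + 5.69e-05])² = 0.25/(-3.496)² = 0.02045.
Darcy-Weisbach: ΔP = f(L/D)(ρV²/2) = 0.02045·(189/0.0526)·(986·6.17²/2) = 0.02045·3593·1.877e+04 = 1.379e+06 Pa.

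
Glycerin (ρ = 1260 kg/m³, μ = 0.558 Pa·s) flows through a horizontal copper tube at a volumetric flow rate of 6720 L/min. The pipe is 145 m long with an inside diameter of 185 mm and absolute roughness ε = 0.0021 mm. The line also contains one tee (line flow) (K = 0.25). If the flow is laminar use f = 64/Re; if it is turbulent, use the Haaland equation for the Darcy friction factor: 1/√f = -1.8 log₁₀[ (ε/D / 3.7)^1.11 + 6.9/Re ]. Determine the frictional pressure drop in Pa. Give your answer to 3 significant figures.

ΔP ≈ 318000 Pa

Q = 6720 L/min = 6720/60000 = 0.112 m³/s.
Cross-sectional area A = πD²/4 = π(0.185)²/4 = 0.02688 m²; mean velocity V = Q/A = 0.112/0.02688 = 4.167 m/s.
Reynolds number Re = ρVD/μ = 1260 · 4.167 · 0.185 / 0.558 = 1741.
Re < 2300 → laminar flow, so f = 64/Re = 64/1741 = 0.03677 (the turbulent correlation is not needed).
Total minor-loss coefficient ΣK = 1·0.25 = 0.25.
ΔP = [f·L/D + ΣK]·(ρV²/2) = [0.03677·145/0.185 + 0.25]·(1260·4.167²/2) = [28.82 + 0.25]·1.094e+04 = 3.179e+05 Pa.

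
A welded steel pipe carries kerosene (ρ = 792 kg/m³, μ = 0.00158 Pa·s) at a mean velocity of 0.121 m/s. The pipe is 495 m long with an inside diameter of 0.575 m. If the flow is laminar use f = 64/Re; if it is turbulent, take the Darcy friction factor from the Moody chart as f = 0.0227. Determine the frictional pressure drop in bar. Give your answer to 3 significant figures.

ΔP ≈ 0.00113 bar

Reynolds number Re = ρVD/μ = 792 · 0.121 · 0.575 / 0.00158 = 3.488e+04.
Re > 4000 → turbulent; use the Moody-chart value f = 0.0227.
Darcy-Weisbach: ΔP = f(L/D)(ρV²/2) = 0.0227·(495/0.575)·(792·0.121²/2) = 0.0227·860.9·5.798 = 113.3 Pa.
ΔP = 113.3 Pa = 0.00113 bar.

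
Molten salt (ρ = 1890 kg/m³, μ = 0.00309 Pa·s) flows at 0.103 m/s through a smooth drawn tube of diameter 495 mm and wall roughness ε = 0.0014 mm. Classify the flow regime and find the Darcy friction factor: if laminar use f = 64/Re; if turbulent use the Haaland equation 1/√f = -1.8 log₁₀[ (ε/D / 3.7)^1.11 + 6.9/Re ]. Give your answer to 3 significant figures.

Re = ρVD/μ = 1890·0.103·0.495/0.00309 = 3.118e+04.
Re > 4000 → turbulent. ε/D = 1.4e-06/0.495 = 2.83e-06; Haaland: 1/√f = -1.8 log₁₀[1.62e-07 + 0.000221] = 6.579, so f = 0.02311.

f ≈ 0.0231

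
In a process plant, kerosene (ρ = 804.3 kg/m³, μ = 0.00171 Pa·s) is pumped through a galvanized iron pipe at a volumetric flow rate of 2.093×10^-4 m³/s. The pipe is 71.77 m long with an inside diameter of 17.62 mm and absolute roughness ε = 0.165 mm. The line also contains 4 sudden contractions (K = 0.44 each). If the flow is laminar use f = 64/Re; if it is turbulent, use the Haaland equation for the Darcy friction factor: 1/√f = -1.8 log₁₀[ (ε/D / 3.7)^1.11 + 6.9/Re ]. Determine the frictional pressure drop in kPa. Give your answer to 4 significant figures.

Cross-sectional area A = πD²/4 = π(0.01762)²/4 = 0.0002438 m²; mean velocity V = Q/A = 0.0002093/0.0002438 = 0.8584 m/s.
Reynolds number Re = ρVD/μ = 804.3 · 0.8584 · 0.01762 / 0.00171 = 7114.
Re > 4000 → turbulent. Relative roughness ε/D = 0.000165/0.01762 = 0.00936. Haaland: 1/√f = -1.8 log₁₀[(0.00936/3.7)^1.11 + 6.9/7114] = -1.8 log₁₀[0.00131 + 0.00097] = 4.755, so f = 0.04422.
Total minor-loss coefficient ΣK = 4·0.44 = 1.76.
ΔP = [f·L/D + ΣK]·(ρV²/2) = [0.04422·71.77/0.01762 + 1.76]·(804.3·0.8584²/2) = [180.1 + 1.76]·296.3 = 5.389e+04 Pa.
ΔP = 5.389e+04 Pa = 53.89 kPa.

ΔP ≈ 53.89 kPa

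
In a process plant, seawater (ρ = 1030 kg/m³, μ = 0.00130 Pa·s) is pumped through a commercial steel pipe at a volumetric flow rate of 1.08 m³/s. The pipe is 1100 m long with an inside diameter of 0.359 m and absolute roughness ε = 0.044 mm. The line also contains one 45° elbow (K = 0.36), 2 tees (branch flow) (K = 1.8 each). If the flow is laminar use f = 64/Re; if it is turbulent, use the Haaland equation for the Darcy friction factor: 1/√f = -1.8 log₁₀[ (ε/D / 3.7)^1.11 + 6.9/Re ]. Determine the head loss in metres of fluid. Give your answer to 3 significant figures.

h_f ≈ 253 m

Cross-sectional area A = πD²/4 = π(0.359)²/4 = 0.1012 m²; mean velocity V = Q/A = 1.08/0.1012 = 10.67 m/s.
Reynolds number Re = ρVD/μ = 1030 · 10.67 · 0.359 / 0.0013 = 3.035e+06.
Re > 4000 → turbulent. Relative roughness ε/D = 4.4e-05/0.359 = 0.000123. Haaland: 1/√f = -1.8 log₁₀[(0.000123/3.7)^1.11 + 6.9/3.035e+06] = -1.8 log₁₀[1.07e-05 + 2.27e-06] = 8.799, so f = 0.01291.
Total minor-loss coefficient ΣK = 1·0.36 + 2·1.8 = 3.96.
ΔP = [f·L/D + ΣK]·(ρV²/2) = [0.01291·1100/0.359 + 3.96]·(1030·10.67²/2) = [39.57 + 3.96]·5.863e+04 = 2.552e+06 Pa.
Head loss h_f = ΔP/(ρg) = 2.552e+06/(1030·9.81) = 253 m.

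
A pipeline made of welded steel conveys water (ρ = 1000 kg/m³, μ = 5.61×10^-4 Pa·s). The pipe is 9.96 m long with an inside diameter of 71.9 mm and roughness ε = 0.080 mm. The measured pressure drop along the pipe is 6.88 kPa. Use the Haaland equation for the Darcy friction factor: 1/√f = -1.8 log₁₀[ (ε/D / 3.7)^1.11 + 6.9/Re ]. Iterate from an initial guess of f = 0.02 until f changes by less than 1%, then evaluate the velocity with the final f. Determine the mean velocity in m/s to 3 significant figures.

Rearranging Darcy-Weisbach: V = √(2·ΔP·D/(f·L·ρ)). With ε/D = 8e-05/0.0719 = 0.00111, iterate starting from f = 0.02:
  f = 0.02 → V = √(2·6880·0.0719/(0.02·9.96·1000)) = 2.229 m/s; Re = ρVD/μ = 2.856e+05; f → 0.02102
  f = 0.02102 → V = 2.174 m/s; Re = 2.786e+05; f → 0.02104
Converged (Δf/f < 1%). With the final f = 0.02104: V = √(2·6880·0.0719/(0.02104·9.96·1000)) = 2.173 m/s.

V ≈ 2.17 m/s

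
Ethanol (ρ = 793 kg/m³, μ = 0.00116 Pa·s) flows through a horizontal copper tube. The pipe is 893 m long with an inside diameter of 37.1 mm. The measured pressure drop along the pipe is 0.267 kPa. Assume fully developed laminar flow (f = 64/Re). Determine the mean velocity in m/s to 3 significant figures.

V ≈ 0.0111 m/s

For laminar flow, f = 64/Re with Re = ρVD/μ, so Darcy-Weisbach reduces to ΔP = 32μLV/D². Solving for V: V = ΔP·D²/(32μL) = 267·(0.0371)²/(32·0.00116·893) = 0.01109 m/s.
Check: Re = ρVD/μ = 793·0.01109·0.0371/0.00116 = 281.2 < 2300, so the laminar assumption holds.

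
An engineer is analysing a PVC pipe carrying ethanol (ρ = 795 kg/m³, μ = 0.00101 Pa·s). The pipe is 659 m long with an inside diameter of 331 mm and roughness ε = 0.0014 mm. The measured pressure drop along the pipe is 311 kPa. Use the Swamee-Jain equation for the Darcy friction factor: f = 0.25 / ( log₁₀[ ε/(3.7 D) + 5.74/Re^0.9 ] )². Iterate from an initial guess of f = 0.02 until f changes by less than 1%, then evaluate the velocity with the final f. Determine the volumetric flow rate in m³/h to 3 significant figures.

Rearranging Darcy-Weisbach: V = √(2·ΔP·D/(f·L·ρ)). With ε/D = 1.4e-06/0.331 = 4.23e-06, iterate starting from f = 0.02:
  f = 0.02 → V = √(2·3.11e+05·0.331/(0.02·659·795)) = 4.433 m/s; Re = ρVD/μ = 1.155e+06; f → 0.01145
  f = 0.01145 → V = 5.859 m/s; Re = 1.527e+06; f → 0.01096
  f = 0.01096 → V = 5.988 m/s; Re = 1.56e+06; f → 0.01093
Converged (Δf/f < 1%). With the final f = 0.01093: V = √(2·3.11e+05·0.331/(0.01093·659·795)) = 5.998 m/s.
Q = V·A = 5.998·(π/4·0.331²) = 0.5161 m³/s = 1860 m³/h.

Q ≈ 1860 m³/h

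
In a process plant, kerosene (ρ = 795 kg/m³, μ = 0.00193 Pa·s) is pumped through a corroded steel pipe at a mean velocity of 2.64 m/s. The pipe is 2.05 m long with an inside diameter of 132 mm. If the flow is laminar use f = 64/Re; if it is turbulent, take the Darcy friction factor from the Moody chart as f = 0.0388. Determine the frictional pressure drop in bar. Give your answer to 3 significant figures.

ΔP ≈ 0.0167 bar

Reynolds number Re = ρVD/μ = 795 · 2.64 · 0.132 / 0.00193 = 1.435e+05.
Re > 4000 → turbulent; use the Moody-chart value f = 0.0388.
Darcy-Weisbach: ΔP = f(L/D)(ρV²/2) = 0.0388·(2.05/0.132)·(795·2.64²/2) = 0.0388·15.53·2770 = 1669 Pa.
ΔP = 1669 Pa = 0.0167 bar.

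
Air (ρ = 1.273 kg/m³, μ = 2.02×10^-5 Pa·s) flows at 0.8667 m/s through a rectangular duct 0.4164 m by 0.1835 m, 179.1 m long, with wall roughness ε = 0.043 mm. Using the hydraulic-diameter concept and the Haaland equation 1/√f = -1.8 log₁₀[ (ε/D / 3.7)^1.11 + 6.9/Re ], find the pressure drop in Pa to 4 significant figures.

Hydraulic diameter D_h = 4A/P = 4·(0.4164·0.1835)/(2·(0.4164+0.1835)) = 0.3056/1.2 = 0.2547 m.
Re = ρVD_h/μ = 1.273·0.8667·0.2547/2.02e-05 = 1.391e+04.
ε/D_h = 4.3e-05/0.2547 = 0.000169; Haaland gives 1/√f = -1.8 log₁₀[1.52e-05+0.000496] = 5.925, so f = 0.02849.
ΔP = f(L/D_h)(ρV²/2) = 0.02849·179.1/0.2547·0.4781 = 9.576 Pa.

ΔP ≈ 9.576 Pa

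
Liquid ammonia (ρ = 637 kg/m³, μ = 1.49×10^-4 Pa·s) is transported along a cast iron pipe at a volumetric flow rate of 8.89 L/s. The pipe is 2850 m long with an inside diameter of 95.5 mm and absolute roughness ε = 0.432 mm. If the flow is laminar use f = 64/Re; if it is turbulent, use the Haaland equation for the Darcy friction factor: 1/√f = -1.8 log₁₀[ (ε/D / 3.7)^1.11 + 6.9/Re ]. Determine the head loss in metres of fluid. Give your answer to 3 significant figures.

h_f ≈ 69.6 m

Q = 8.89 L/s = 8.89/1000 = 0.00889 m³/s.
Cross-sectional area A = πD²/4 = π(0.0955)²/4 = 0.007163 m²; mean velocity V = Q/A = 0.00889/0.007163 = 1.241 m/s.
Reynolds number Re = ρVD/μ = 637 · 1.241 · 0.0955 / 0.000149 = 5.067e+05.
Re > 4000 → turbulent. Relative roughness ε/D = 0.000432/0.0955 = 0.00452. Haaland: 1/√f = -1.8 log₁₀[(0.00452/3.7)^1.11 + 6.9/5.067e+05] = -1.8 log₁₀[0.000585 + 1.36e-05] = 5.802, so f = 0.02971.
Darcy-Weisbach: ΔP = f(L/D)(ρV²/2) = 0.02971·(2850/0.0955)·(637·1.241²/2) = 0.02971·2.984e+04·490.6 = 4.35e+05 Pa.
Head loss h_f = ΔP/(ρg) = 4.35e+05/(637·9.81) = 69.6 m.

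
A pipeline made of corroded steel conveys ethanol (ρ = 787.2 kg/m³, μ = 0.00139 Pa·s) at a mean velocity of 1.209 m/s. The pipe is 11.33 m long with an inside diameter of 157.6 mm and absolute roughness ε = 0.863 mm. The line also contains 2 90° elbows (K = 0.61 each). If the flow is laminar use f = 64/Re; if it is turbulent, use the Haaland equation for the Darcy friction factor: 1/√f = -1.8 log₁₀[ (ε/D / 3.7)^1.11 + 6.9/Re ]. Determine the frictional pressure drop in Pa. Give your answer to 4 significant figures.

Reynolds number Re = ρVD/μ = 787.2 · 1.209 · 0.1576 / 0.00139 = 1.079e+05.
Re > 4000 → turbulent. Relative roughness ε/D = 0.000863/0.1576 = 0.00548. Haaland: 1/√f = -1.8 log₁₀[(0.00548/3.7)^1.11 + 6.9/1.079e+05] = -1.8 log₁₀[0.000723 + 6.39e-05] = 5.588, so f = 0.03203.
Total minor-loss coefficient ΣK = 2·0.61 = 1.22.
ΔP = [f·L/D + ΣK]·(ρV²/2) = [0.03203·11.33/0.1576 + 1.22]·(787.2·1.209²/2) = [2.303 + 1.22]·575.3 = 2027 Pa.

ΔP ≈ 2027 Pa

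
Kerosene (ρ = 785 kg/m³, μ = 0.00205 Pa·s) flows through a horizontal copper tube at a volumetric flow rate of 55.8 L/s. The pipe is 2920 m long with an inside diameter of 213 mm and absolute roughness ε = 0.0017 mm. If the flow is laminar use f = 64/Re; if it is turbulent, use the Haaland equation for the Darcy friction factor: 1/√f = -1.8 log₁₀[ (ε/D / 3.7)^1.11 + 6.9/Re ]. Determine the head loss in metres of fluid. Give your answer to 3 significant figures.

h_f ≈ 29.1 m

Q = 55.8 L/s = 55.8/1000 = 0.0558 m³/s.
Cross-sectional area A = πD²/4 = π(0.213)²/4 = 0.03563 m²; mean velocity V = Q/A = 0.0558/0.03563 = 1.566 m/s.
Reynolds number Re = ρVD/μ = 785 · 1.566 · 0.213 / 0.00205 = 1.277e+05.
Re > 4000 → turbulent. Relative roughness ε/D = 1.7e-06/0.213 = 7.98e-06. Haaland: 1/√f = -1.8 log₁₀[(7.98e-06/3.7)^1.11 + 6.9/1.277e+05] = -1.8 log₁₀[5.14e-07 + 5.4e-05] = 7.674, so f = 0.01698.
Darcy-Weisbach: ΔP = f(L/D)(ρV²/2) = 0.01698·(2920/0.213)·(785·1.566²/2) = 0.01698·1.371e+04·962.5 = 2.241e+05 Pa.
Head loss h_f = ΔP/(ρg) = 2.241e+05/(785·9.81) = 29.1 m.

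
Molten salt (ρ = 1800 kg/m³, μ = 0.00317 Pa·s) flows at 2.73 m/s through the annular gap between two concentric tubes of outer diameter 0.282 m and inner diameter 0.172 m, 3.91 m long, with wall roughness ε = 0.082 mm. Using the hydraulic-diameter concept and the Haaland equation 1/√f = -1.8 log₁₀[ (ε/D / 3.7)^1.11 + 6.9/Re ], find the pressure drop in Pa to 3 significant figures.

ΔP ≈ 4780 Pa

Hydraulic diameter D_h = 4A/P = D_o - D_i = 0.282 - 0.172 = 0.11 m.
Re = ρVD_h/μ = 1800·2.73·0.11/0.00317 = 1.705e+05.
ε/D_h = 8.2e-05/0.11 = 0.000745; Haaland gives 1/√f = -1.8 log₁₀[7.9e-05+4.05e-05] = 7.061, so f = 0.02006.
ΔP = f(L/D_h)(ρV²/2) = 0.02006·3.91/0.11·6708 = 4782 Pa.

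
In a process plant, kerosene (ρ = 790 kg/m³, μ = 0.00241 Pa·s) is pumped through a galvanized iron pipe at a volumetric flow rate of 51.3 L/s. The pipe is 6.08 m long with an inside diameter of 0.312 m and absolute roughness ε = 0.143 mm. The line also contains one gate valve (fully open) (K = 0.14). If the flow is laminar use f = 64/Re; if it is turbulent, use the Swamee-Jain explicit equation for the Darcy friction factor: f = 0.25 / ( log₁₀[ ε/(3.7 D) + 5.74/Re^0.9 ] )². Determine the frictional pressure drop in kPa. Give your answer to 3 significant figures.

Q = 51.3 L/s = 51.3/1000 = 0.0513 m³/s.
Cross-sectional area A = πD²/4 = π(0.312)²/4 = 0.07645 m²; mean velocity V = Q/A = 0.0513/0.07645 = 0.671 m/s.
Reynolds number Re = ρVD/μ = 790 · 0.671 · 0.312 / 0.00241 = 6.863e+04.
Re > 4000 → turbulent. Relative roughness ε/D = 0.000143/0.312 = 0.000458. Swamee-Jain: f = 0.25/(log₁₀[0.000458/3.7 + 5.74/6.863e+04^0.9])² = 0.25/(log₁₀[0.000124 + 0.000255])² = 0.25/(-3.422)² = 0.02135.
Total minor-loss coefficient ΣK = 1·0.14 = 0.14.
ΔP = [f·L/D + ΣK]·(ρV²/2) = [0.02135·6.08/0.312 + 0.14]·(790·0.671²/2) = [0.4161 + 0.14]·177.8 = 98.89 Pa.
ΔP = 98.89 Pa = 0.0989 kPa.

ΔP ≈ 0.0989 kPa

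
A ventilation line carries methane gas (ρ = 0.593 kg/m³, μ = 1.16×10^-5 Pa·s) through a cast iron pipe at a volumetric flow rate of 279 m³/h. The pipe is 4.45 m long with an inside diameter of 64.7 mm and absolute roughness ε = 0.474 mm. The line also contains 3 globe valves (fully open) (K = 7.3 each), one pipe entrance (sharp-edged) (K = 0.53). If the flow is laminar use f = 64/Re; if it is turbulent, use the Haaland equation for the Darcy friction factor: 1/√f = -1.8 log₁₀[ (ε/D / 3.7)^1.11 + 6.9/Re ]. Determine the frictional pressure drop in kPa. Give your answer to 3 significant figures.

ΔP ≈ 4.09 kPa

Q = 279 m³/h = 279/3600 = 0.0775 m³/s.
Cross-sectional area A = πD²/4 = π(0.0647)²/4 = 0.003288 m²; mean velocity V = Q/A = 0.0775/0.003288 = 23.57 m/s.
Reynolds number Re = ρVD/μ = 0.593 · 23.57 · 0.0647 / 1.16e-05 = 7.797e+04.
Re > 4000 → turbulent. Relative roughness ε/D = 0.000474/0.0647 = 0.00733. Haaland: 1/√f = -1.8 log₁₀[(0.00733/3.7)^1.11 + 6.9/7.797e+04] = -1.8 log₁₀[0.000998 + 8.85e-05] = 5.335, so f = 0.03514.
Total minor-loss coefficient ΣK = 3·7.3 + 1·0.53 = 22.4.
ΔP = [f·L/D + ΣK]·(ρV²/2) = [0.03514·4.45/0.0647 + 22.4]·(0.593·23.57²/2) = [2.417 + 22.4]·164.8 = 4094 Pa.
ΔP = 4094 Pa = 4.09 kPa.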